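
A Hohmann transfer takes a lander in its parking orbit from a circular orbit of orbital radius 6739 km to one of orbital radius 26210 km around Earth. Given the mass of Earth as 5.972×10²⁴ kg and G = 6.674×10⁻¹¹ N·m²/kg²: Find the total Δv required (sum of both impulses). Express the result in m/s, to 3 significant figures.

μ = GM = 6.674×10⁻¹¹ × 5.972×10²⁴ = 3.986×10¹⁴ m³/s².
r₁ = 6739 km = 6.739×10⁶ m.
r₂ = 26210 km = 2.621×10⁷ m.
Transfer ellipse a_t = (r₁ + r₂)/2 = 1.647×10⁷ m.
At r₁: circular v_c1 = √(μ/r₁) = 7691 m/s; transfer-perigee v_p = √[μ(2/r₁ − 1/a_t)] = 9700 m/s.
Δv₁ = v_p − v_c1 = 2010 m/s.
At r₂: circular v_c2 = √(μ/r₂) = 3900 m/s; transfer-apogee v_a = √[μ(2/r₂ − 1/a_t)] = 2494 m/s.
Δv₂ = v_c2 − v_a = 1406 m/s.
Total Δv = Δv₁ + Δv₂ = 3415 m/s.

Δv_total ≈ 3420 m/s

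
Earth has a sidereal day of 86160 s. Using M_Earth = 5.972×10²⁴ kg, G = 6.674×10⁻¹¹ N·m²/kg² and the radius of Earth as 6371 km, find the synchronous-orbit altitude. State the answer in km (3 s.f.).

h_sync ≈ 35800 km

μ = GM = 6.674×10⁻¹¹ × 5.972×10²⁴ = 3.986×10¹⁴ m³/s².
A synchronous orbit has period T, so by Kepler's third law a = (μT²/4π²)^(1/3).
μT²/4π² = 3.986×10¹⁴ × (8.616×10⁴)² / 39.48 = 7.495×10²² m³.
a = 4.216×10⁷ m = 42162 km.
Altitude h = a − R = 42162 − 6371 = 35791 km.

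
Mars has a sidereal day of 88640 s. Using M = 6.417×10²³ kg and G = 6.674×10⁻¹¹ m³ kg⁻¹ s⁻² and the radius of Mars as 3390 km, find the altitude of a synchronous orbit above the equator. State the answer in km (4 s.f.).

h_sync ≈ 17040 km

μ = GM = 6.674×10⁻¹¹ × 6.417×10²³ = 4.283×10¹³ m³/s².
A synchronous orbit has period T, so by Kepler's third law a = (μT²/4π²)^(1/3).
μT²/4π² = 4.283×10¹³ × (8.864×10⁴)² / 39.48 = 8.524×10²¹ m³.
a = 2.043×10⁷ m = 20427 km.
Altitude h = a − R = 20427 − 3390 = 17037 km.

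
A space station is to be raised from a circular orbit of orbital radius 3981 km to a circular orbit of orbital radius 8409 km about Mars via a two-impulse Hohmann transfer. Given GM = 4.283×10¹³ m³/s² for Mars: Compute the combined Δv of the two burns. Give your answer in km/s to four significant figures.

Δv_total ≈ 0.9891 km/s

r₁ = 3981 km = 3.981×10⁶ m.
r₂ = 8409 km = 8.409×10⁶ m.
Transfer ellipse a_t = (r₁ + r₂)/2 = 6.195×10⁶ m.
At r₁: circular v_c1 = √(μ/r₁) = 3280 m/s; transfer-periapsis v_p = √[μ(2/r₁ − 1/a_t)] = 3821 m/s.
Δv₁ = v_p − v_c1 = 541.4 m/s.
At r₂: circular v_c2 = √(μ/r₂) = 2257 m/s; transfer-apoapsis v_a = √[μ(2/r₂ − 1/a_t)] = 1809 m/s.
Δv₂ = v_c2 − v_a = 447.7 m/s.
Total Δv = Δv₁ + Δv₂ = 989.1 m/s = 0.9891 km/s.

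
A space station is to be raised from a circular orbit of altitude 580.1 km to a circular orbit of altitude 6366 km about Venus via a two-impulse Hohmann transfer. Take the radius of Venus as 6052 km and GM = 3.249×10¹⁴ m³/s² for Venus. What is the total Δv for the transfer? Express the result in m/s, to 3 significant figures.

r₁ = 6052 + 580.1 = 6632.1 km = 6.6321×10⁶ m.
r₂ = 6052 + 6366 = 12418 km = 1.2418×10⁷ m.
Transfer ellipse a_t = (r₁ + r₂)/2 = 9.525×10⁶ m.
At r₁: circular v_c1 = √(μ/r₁) = 6999 m/s; transfer-periapsis v_p = √[μ(2/r₁ − 1/a_t)] = 7992 m/s.
Δv₁ = v_p − v_c1 = 992.5 m/s.
At r₂: circular v_c2 = √(μ/r₂) = 5115 m/s; transfer-apoapsis v_a = √[μ(2/r₂ − 1/a_t)] = 4268 m/s.
Δv₂ = v_c2 − v_a = 846.9 m/s.
Total Δv = Δv₁ + Δv₂ = 1839 m/s.

Δv_total ≈ 1840 m/s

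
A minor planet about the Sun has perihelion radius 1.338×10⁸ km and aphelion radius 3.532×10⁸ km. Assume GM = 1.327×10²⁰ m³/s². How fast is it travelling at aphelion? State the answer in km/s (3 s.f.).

Semi-major axis a = (r_p + r_a)/2 = 2.4350×10⁸ km = 2.435×10¹¹ m.
Vis-viva: v² = μ(2/r − 1/a) = 1.327×10²⁰ × (5.663×10⁻¹² − 4.107×10⁻¹²) = 2.064×10⁸ m²/s².
v = 14370 m/s = 14.37 km/s.

v ≈ 14.4 km/s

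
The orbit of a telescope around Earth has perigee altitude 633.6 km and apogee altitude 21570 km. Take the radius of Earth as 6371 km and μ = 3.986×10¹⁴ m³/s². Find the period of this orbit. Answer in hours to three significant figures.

r_p = 6371 + 633.6 = 7004.6 km = 7.0046×10⁶ m.
r_a = 6371 + 21570 = 27941 km = 2.7941×10⁷ m.
Semi-major axis a = (r_p + r_a)/2 = (7004.6 + 27941)/2 = 17473 km = 1.747×10⁷ m.
By Kepler's third law T = 2π√(a³/μ) = 2π × 3.658×10³ = 2.299×10⁴ s.
= 6.385 hours.

T ≈ 6.38 hours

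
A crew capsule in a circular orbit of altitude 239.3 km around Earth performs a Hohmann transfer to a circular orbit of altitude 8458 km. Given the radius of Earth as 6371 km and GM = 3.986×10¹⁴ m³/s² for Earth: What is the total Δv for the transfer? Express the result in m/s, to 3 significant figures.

Δv_total ≈ 2480 m/s

r₁ = 6371 + 239.3 = 6610.3 km = 6.6103×10⁶ m.
r₂ = 6371 + 8458 = 14829 km = 1.4829×10⁷ m.
Transfer ellipse a_t = (r₁ + r₂)/2 = 1.072×10⁷ m.
At r₁: circular v_c1 = √(μ/r₁) = 7765 m/s; transfer-perigee v_p = √[μ(2/r₁ − 1/a_t)] = 9133 m/s.
Δv₁ = v_p − v_c1 = 1368 m/s.
At r₂: circular v_c2 = √(μ/r₂) = 5185 m/s; transfer-apogee v_a = √[μ(2/r₂ − 1/a_t)] = 4071 m/s.
Δv₂ = v_c2 − v_a = 1113 m/s.
Total Δv = Δv₁ + Δv₂ = 2481 m/s.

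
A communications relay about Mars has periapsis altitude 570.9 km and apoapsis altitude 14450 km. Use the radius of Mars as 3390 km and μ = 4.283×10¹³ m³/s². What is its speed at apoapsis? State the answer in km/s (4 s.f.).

r_p = 3390 + 570.9 = 3960.9 km = 3.9609×10⁶ m.
r_a = 3390 + 14450 = 17840 km = 1.7840×10⁷ m.
Semi-major axis a = (r_p + r_a)/2 = 10900 km = 1.090×10⁷ m.
Vis-viva: v² = μ(2/r − 1/a) = 4.283×10¹³ × (1.121×10⁻⁷ − 9.174×10⁻⁸) = 8.724×10⁵ m²/s².
v = 934.0 m/s = 0.934 km/s.

v ≈ 0.934 km/s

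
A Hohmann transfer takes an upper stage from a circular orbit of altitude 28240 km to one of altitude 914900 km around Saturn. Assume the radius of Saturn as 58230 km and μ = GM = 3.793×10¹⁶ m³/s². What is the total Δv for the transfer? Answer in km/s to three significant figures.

r₁ = 58230 + 28240 = 86470 km = 8.6470×10⁷ m.
r₂ = 58230 + 914900 = 973130 km = 9.7313×10⁸ m.
Transfer ellipse a_t = (r₁ + r₂)/2 = 5.298×10⁸ m.
At r₁: circular v_c1 = √(μ/r₁) = 20940 m/s; transfer-perikrone v_p = √[μ(2/r₁ − 1/a_t)] = 28380 m/s.
Δv₁ = v_p − v_c1 = 7441 m/s.
At r₂: circular v_c2 = √(μ/r₂) = 6243 m/s; transfer-apokrone v_a = √[μ(2/r₂ − 1/a_t)] = 2522 m/s.
Δv₂ = v_c2 − v_a = 3721 m/s.
Total Δv = Δv₁ + Δv₂ = 11160 m/s = 11.16 km/s.

Δv_total ≈ 11.2 km/s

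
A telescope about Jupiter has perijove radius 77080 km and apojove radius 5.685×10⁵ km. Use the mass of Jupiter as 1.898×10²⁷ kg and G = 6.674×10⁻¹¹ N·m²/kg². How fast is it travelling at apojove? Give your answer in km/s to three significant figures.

v ≈ 7.29 km/s

μ = GM = 6.674×10⁻¹¹ × 1.898×10²⁷ = 1.267×10¹⁷ m³/s².
Semi-major axis a = (r_p + r_a)/2 = 3.2279×10⁵ km = 3.228×10⁸ m.
Vis-viva: v² = μ(2/r − 1/a) = 1.267×10¹⁷ × (3.518×10⁻⁹ − 3.098×10⁻⁹) = 5.321×10⁷ m²/s².
v = 7294 m/s = 7.294 km/s.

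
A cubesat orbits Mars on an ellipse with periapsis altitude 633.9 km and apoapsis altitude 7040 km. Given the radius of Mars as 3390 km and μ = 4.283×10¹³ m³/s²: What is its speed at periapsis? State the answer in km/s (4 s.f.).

v ≈ 3.919 km/s

r_p = 3390 + 633.9 = 4023.9 km = 4.0239×10⁶ m.
r_a = 3390 + 7040 = 10430 km = 1.0430×10⁷ m.
Semi-major axis a = (r_p + r_a)/2 = 7226.9 km = 7.227×10⁶ m.
Vis-viva: v² = μ(2/r − 1/a) = 4.283×10¹³ × (4.970×10⁻⁷ − 1.384×10⁻⁷) = 1.536×10⁷ m²/s².
v = 3919 m/s = 3.919 km/s.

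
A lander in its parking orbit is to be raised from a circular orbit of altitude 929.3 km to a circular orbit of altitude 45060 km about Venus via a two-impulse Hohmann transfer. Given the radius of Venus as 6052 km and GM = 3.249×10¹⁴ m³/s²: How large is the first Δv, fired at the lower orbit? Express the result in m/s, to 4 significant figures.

Δv ≈ 2227 m/s

r₁ = 6052 + 929.3 = 6981.3 km = 6.9813×10⁶ m.
r₂ = 6052 + 45060 = 51112 km = 5.1112×10⁷ m.
Transfer ellipse a_t = (r₁ + r₂)/2 = 2.905×10⁷ m.
At r₁: circular v_c1 = √(μ/r₁) = 6822 m/s; transfer-periapsis v_p = √[μ(2/r₁ − 1/a_t)] = 9049 m/s.
Δv₁ = v_p − v_c1 = 2227 m/s.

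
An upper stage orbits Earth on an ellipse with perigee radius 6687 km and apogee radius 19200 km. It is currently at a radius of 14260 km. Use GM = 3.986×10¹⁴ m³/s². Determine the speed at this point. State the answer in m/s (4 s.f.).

v ≈ 5011 m/s

Semi-major axis a = (r_p + r_a)/2 = 12944 km = 1.294×10⁷ m.
Vis-viva: v² = μ(2/r − 1/a) = 3.986×10¹⁴ × (1.403×10⁻⁷ − 7.726×10⁻⁸) = 2.511×10⁷ m²/s².
v = 5011 m/s.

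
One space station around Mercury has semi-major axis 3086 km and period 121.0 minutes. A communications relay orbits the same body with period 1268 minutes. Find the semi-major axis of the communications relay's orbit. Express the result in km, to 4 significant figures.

a₂ ≈ 14780 km

Kepler's third law: a³ ∝ T², so a₂ = a₁ (T₂/T₁)^(2/3).
T₂/T₁ = 10.48, (T₂/T₁)^(2/3) = 4.789.
a₂ = 3086 × 4.789 = 14780 km.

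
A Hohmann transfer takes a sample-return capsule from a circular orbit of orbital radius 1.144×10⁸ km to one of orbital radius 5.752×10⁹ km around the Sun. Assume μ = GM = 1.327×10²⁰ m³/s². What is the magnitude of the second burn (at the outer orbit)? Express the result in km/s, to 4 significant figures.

Δv ≈ 3.855 km/s

r₁ = 1.144×10⁸ km = 1.144×10¹¹ m.
r₂ = 5.752×10⁹ km = 5.752×10¹² m.
Transfer ellipse a_t = (r₁ + r₂)/2 = 2.933×10¹² m.
At r₁: circular v_c1 = √(μ/r₁) = 34060 m/s; transfer-perihelion v_p = √[μ(2/r₁ − 1/a_t)] = 47690 m/s.
At r₂: circular v_c2 = √(μ/r₂) = 4803 m/s; transfer-aphelion v_a = √[μ(2/r₂ − 1/a_t)] = 948.6 m/s.
Δv₂ = v_c2 − v_a = 3855 m/s.
= 3.855 km/s.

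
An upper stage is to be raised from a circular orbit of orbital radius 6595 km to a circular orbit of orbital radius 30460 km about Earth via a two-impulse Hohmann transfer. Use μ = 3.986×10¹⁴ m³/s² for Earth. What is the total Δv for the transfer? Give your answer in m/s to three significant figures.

Δv_total ≈ 3650 m/s

r₁ = 6595 km = 6.595×10⁶ m.
r₂ = 30460 km = 3.046×10⁷ m.
Transfer ellipse a_t = (r₁ + r₂)/2 = 1.853×10⁷ m.
At r₁: circular v_c1 = √(μ/r₁) = 7774 m/s; transfer-perigee v_p = √[μ(2/r₁ − 1/a_t)] = 9968 m/s.
Δv₁ = v_p − v_c1 = 2194 m/s.
At r₂: circular v_c2 = √(μ/r₂) = 3617 m/s; transfer-apogee v_a = √[μ(2/r₂ − 1/a_t)] = 2158 m/s.
Δv₂ = v_c2 − v_a = 1459 m/s.
Total Δv = Δv₁ + Δv₂ = 3653 m/s.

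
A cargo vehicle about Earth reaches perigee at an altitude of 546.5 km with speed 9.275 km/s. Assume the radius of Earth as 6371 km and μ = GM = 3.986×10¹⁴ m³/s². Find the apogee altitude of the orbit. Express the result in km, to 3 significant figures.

apogee altitude ≈ 14000 km

r_p = 6371 + 546.5 = 6917.5 km = 6.918×10⁶ m.
Specific energy ε = v²/2 − μ/r = -1.461×10⁷ J/kg, so a = −μ/(2ε) = 1.364×10⁷ m.
The apsides satisfy r_p + r_a = 2a, so the apogee radius is 2a − r_p = 2.037×10⁷ m = 20367 km.
Apogee altitude = 20367 − 6371 = 13996 km.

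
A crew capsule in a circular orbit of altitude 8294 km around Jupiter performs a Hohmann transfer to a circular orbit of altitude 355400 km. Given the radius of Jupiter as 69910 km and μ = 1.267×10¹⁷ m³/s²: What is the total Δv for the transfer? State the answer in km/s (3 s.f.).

r₁ = 69910 + 8294 = 78204 km = 7.8204×10⁷ m.
r₂ = 69910 + 355400 = 425310 km = 4.2531×10⁸ m.
Transfer ellipse a_t = (r₁ + r₂)/2 = 2.518×10⁸ m.
At r₁: circular v_c1 = √(μ/r₁) = 40250 m/s; transfer-perijove v_p = √[μ(2/r₁ − 1/a_t)] = 52320 m/s.
Δv₁ = v_p − v_c1 = 12070 m/s.
At r₂: circular v_c2 = √(μ/r₂) = 17260 m/s; transfer-apojove v_a = √[μ(2/r₂ − 1/a_t)] = 9620 m/s.
Δv₂ = v_c2 − v_a = 7640 m/s.
Total Δv = Δv₁ + Δv₂ = 19710 m/s = 19.71 km/s.

Δv_total ≈ 19.7 km/s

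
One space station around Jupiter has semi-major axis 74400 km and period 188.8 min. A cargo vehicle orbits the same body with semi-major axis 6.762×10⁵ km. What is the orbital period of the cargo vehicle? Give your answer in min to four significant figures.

T₂ ≈ 5173 min

Kepler's third law: T² ∝ a³, so T₂ = T₁ (a₂/a₁)^(3/2).
a₂/a₁ = 9.089, (a₂/a₁)^(3/2) = 27.40.
T₂ = 188.8 × 27.40 = 5173 min.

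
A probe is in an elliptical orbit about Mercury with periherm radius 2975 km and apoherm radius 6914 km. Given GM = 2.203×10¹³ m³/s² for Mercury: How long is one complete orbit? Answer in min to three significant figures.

Semi-major axis a = (r_p + r_a)/2 = (2975.0 + 6914.0)/2 = 4944.5 km = 4.944×10⁶ m.
By Kepler's third law T = 2π√(a³/μ) = 2π × 2.342×10³ = 1.472×10⁴ s.
= 245.3 min.

T ≈ 245 min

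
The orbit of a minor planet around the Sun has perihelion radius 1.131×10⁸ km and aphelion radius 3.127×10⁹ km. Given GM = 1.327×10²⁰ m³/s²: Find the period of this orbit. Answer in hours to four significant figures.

Semi-major axis a = (r_p + r_a)/2 = (1.1310×10⁸ + 3.1270×10⁹)/2 = 1.6200×10⁹ km = 1.620×10¹² m.
By Kepler's third law T = 2π√(a³/μ) = 2π × 1.790×10⁸ = 1.125×10⁹ s.
= 3.124×10⁵ hours.

T ≈ 312400 hours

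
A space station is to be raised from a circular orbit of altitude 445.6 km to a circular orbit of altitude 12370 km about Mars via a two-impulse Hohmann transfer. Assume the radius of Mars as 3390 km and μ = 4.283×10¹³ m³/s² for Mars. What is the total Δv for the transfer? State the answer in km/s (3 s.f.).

Δv_total ≈ 1.51 km/s

r₁ = 3390 + 445.6 = 3835.6 km = 3.8356×10⁶ m.
r₂ = 3390 + 12370 = 15760 km = 1.5760×10⁷ m.
Transfer ellipse a_t = (r₁ + r₂)/2 = 9.798×10⁶ m.
At r₁: circular v_c1 = √(μ/r₁) = 3342 m/s; transfer-periapsis v_p = √[μ(2/r₁ − 1/a_t)] = 4238 m/s.
Δv₁ = v_p − v_c1 = 896.5 m/s.
At r₂: circular v_c2 = √(μ/r₂) = 1649 m/s; transfer-apoapsis v_a = √[μ(2/r₂ − 1/a_t)] = 1031 m/s.
Δv₂ = v_c2 − v_a = 617.1 m/s.
Total Δv = Δv₁ + Δv₂ = 1514 m/s = 1.514 km/s.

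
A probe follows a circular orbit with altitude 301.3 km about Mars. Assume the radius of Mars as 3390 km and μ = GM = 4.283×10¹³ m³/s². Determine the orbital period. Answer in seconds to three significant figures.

T ≈ 6810 seconds

r = 3390 + 301.3 = 3691.3 km = 3.6913×10⁶ m.
Kepler's third law: T = 2π√(r³/μ) = 2π√((3.691×10⁶)³ / 4.283×10¹³).
r³/μ = 1.174×10⁶ s², so T = 2π × 1.084×10³ = 6.809×10³ s.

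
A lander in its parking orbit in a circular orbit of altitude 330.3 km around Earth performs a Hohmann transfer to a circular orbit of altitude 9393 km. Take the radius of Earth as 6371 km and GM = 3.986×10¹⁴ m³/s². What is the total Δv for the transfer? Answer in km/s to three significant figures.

r₁ = 6371 + 330.3 = 6701.3 km = 6.7013×10⁶ m.
r₂ = 6371 + 9393 = 15764 km = 1.5764×10⁷ m.
Transfer ellipse a_t = (r₁ + r₂)/2 = 1.123×10⁷ m.
At r₁: circular v_c1 = √(μ/r₁) = 7712 m/s; transfer-perigee v_p = √[μ(2/r₁ − 1/a_t)] = 9137 m/s.
Δv₁ = v_p − v_c1 = 1424 m/s.
At r₂: circular v_c2 = √(μ/r₂) = 5028 m/s; transfer-apogee v_a = √[μ(2/r₂ − 1/a_t)] = 3884 m/s.
Δv₂ = v_c2 − v_a = 1145 m/s.
Total Δv = Δv₁ + Δv₂ = 2569 m/s = 2.569 km/s.

Δv_total ≈ 2.57 km/s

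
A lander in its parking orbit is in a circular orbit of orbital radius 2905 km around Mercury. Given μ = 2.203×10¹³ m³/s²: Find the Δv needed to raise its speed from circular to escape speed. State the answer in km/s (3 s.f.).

Δv ≈ 1.14 km/s

r = 2905 km = 2.905×10⁶ m.
Circular speed v_c = √(μ/r) = 2754 m/s.
Escape speed v_esc = √(2μ/r) = √2 × v_c = 3894 m/s.
Δv = v_esc − v_c = 1141 m/s = 1.141 km/s.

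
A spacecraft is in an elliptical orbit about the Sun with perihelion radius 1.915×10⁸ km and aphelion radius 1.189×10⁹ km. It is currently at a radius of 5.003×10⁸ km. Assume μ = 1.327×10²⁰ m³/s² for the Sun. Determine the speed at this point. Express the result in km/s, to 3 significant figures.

v ≈ 18.4 km/s

Semi-major axis a = (r_p + r_a)/2 = 6.9025×10⁸ km = 6.902×10¹¹ m.
Vis-viva: v² = μ(2/r − 1/a) = 1.327×10²⁰ × (3.998×10⁻¹² − 1.449×10⁻¹²) = 3.382×10⁸ m²/s².
v = 18390 m/s = 18.39 km/s.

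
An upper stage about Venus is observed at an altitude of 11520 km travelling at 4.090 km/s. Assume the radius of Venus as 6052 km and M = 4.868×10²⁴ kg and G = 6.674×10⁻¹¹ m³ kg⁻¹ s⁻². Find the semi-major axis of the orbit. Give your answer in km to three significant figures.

μ = GM = 6.674×10⁻¹¹ × 4.868×10²⁴ = 3.249×10¹⁴ m³/s².
r = 6052 + 11520 = 17572 km = 1.757×10⁷ m.
Specific orbital energy ε = v²/2 − μ/r = (4090)²/2 − 3.249×10¹⁴/1.757×10⁷ = -1.013×10⁷ J/kg.
Since ε = −μ/(2a), a = −μ/(2ε) = 1.604×10⁷ m = 16044 km.

a ≈ 16000 km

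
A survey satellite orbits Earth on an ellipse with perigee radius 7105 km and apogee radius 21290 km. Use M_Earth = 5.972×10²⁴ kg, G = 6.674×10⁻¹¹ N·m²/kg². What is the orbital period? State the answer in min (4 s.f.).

μ = GM = 6.674×10⁻¹¹ × 5.972×10²⁴ = 3.986×10¹⁴ m³/s².
Semi-major axis a = (r_p + r_a)/2 = (7105.0 + 21290)/2 = 14198 km = 1.420×10⁷ m.
By Kepler's third law T = 2π√(a³/μ) = 2π × 2.680×10³ = 1.684×10⁴ s.
= 280.6 min.

T ≈ 280.6 min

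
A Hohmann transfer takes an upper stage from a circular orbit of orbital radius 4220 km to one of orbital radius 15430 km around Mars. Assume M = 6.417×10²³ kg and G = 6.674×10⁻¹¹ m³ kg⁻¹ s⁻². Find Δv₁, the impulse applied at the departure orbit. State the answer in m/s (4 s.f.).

μ = GM = 6.674×10⁻¹¹ × 6.417×10²³ = 4.283×10¹³ m³/s².
r₁ = 4220 km = 4.220×10⁶ m.
r₂ = 15430 km = 1.543×10⁷ m.
Transfer ellipse a_t = (r₁ + r₂)/2 = 9.825×10⁶ m.
At r₁: circular v_c1 = √(μ/r₁) = 3186 m/s; transfer-periapsis v_p = √[μ(2/r₁ − 1/a_t)] = 3992 m/s.
Δv₁ = v_p − v_c1 = 806.6 m/s.

Δv ≈ 806.6 m/s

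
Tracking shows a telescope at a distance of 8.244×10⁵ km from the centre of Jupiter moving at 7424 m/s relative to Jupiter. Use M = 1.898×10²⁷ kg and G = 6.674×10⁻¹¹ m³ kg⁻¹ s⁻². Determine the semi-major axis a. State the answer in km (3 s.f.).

a ≈ 5.02×10⁵ km

μ = GM = 6.674×10⁻¹¹ × 1.898×10²⁷ = 1.267×10¹⁷ m³/s².
r = 8.244×10⁸ m.
Vis-viva rearranged: 1/a = 2/r − v²/μ = 2.426×10⁻⁹ − 4.351×10⁻¹⁰ = 1.991×10⁻⁹ m⁻¹.
a = 5.023×10⁸ m = 5.0228×10⁵ km.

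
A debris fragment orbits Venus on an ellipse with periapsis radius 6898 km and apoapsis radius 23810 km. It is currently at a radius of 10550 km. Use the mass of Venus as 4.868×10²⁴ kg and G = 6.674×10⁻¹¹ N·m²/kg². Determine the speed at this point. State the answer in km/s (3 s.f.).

μ = GM = 6.674×10⁻¹¹ × 4.868×10²⁴ = 3.249×10¹⁴ m³/s².
Semi-major axis a = (r_p + r_a)/2 = 15354 km = 1.535×10⁷ m.
Vis-viva: v² = μ(2/r − 1/a) = 3.249×10¹⁴ × (1.896×10⁻⁷ − 6.513×10⁻⁸) = 4.043×10⁷ m²/s².
v = 6359 m/s = 6.359 km/s.

v ≈ 6.36 km/s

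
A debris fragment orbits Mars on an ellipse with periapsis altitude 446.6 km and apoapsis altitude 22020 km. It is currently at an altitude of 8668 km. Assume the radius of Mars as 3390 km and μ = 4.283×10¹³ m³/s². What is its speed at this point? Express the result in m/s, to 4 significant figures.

v ≈ 2043 m/s

r_p = 3390 + 446.6 = 3836.6 km = 3.8366×10⁶ m.
r_a = 3390 + 22020 = 25410 km = 2.5410×10⁷ m.
r = 3390 + 8668 = 12058 km = 1.206×10⁷ m.
Semi-major axis a = (r_p + r_a)/2 = 14623 km = 1.462×10⁷ m.
Vis-viva: v² = μ(2/r − 1/a) = 4.283×10¹³ × (1.659×10⁻⁷ − 6.838×10⁻⁸) = 4.175×10⁶ m²/s².
v = 2043 m/s.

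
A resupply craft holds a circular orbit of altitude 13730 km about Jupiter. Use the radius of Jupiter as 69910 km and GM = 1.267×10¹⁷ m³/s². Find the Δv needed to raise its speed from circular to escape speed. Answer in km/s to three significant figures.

r = 69910 + 13730 = 83640 km = 8.3640×10⁷ m.
Circular speed v_c = √(μ/r) = 38920 m/s.
Escape speed v_esc = √(2μ/r) = √2 × v_c = 55040 m/s.
Δv = v_esc − v_c = 16120 m/s = 16.12 km/s.

Δv ≈ 16.1 km/s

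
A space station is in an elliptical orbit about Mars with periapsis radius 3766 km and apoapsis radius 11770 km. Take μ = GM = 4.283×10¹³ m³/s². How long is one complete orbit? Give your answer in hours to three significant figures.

T ≈ 5.77 hours

Semi-major axis a = (r_p + r_a)/2 = (3766.0 + 11770)/2 = 7768.0 km = 7.768×10⁶ m.
By Kepler's third law T = 2π√(a³/μ) = 2π × 3.308×10³ = 2.079×10⁴ s.
= 5.774 hours.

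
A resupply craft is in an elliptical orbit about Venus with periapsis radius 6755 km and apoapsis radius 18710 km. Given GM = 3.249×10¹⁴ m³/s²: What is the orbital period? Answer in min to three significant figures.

T ≈ 264 min

Semi-major axis a = (r_p + r_a)/2 = (6755.0 + 18710)/2 = 12732 km = 1.273×10⁷ m.
By Kepler's third law T = 2π√(a³/μ) = 2π × 2.521×10³ = 1.584×10⁴ s.
= 264.0 min.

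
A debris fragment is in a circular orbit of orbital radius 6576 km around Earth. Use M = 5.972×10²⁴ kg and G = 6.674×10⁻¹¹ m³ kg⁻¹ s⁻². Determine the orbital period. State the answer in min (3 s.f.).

μ = GM = 6.674×10⁻¹¹ × 5.972×10²⁴ = 3.986×10¹⁴ m³/s².
r = 6576 km = 6.576×10⁶ m.
Kepler's third law: T = 2π√(r³/μ) = 2π√((6.576×10⁶)³ / 3.986×10¹⁴).
r³/μ = 7.135×10⁵ s², so T = 2π × 8.447×10² = 5.307×10³ s.
Converting: 5.307×10³ s ÷ 60.00 = 88.45 min.

T ≈ 88.5 min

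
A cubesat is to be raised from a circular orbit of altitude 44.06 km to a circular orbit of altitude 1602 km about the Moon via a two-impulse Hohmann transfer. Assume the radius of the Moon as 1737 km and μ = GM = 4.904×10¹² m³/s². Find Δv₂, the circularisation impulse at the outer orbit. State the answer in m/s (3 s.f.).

Δv ≈ 201 m/s

r₁ = 1737 + 44.06 = 1781.1 km = 1.7811×10⁶ m.
r₂ = 1737 + 1602 = 3339.0 km = 3.3390×10⁶ m.
Transfer ellipse a_t = (r₁ + r₂)/2 = 2.560×10⁶ m.
At r₁: circular v_c1 = √(μ/r₁) = 1659 m/s; transfer-perilune v_p = √[μ(2/r₁ − 1/a_t)] = 1895 m/s.
At r₂: circular v_c2 = √(μ/r₂) = 1212 m/s; transfer-apolune v_a = √[μ(2/r₂ − 1/a_t)] = 1011 m/s.
Δv₂ = v_c2 − v_a = 201.1 m/s.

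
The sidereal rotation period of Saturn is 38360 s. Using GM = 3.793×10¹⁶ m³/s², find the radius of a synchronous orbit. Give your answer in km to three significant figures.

r_sync ≈ 1.12×10⁵ km

A synchronous orbit has period T, so by Kepler's third law a = (μT²/4π²)^(1/3).
μT²/4π² = 3.793×10¹⁶ × (3.836×10⁴)² / 39.48 = 1.414×10²⁴ m³.
a = 1.122×10⁸ m = 1.1223×10⁵ km.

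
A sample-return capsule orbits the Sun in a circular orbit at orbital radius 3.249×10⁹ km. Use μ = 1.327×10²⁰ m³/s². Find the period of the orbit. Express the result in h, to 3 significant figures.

r = 3.249×10⁹ km = 3.249×10¹² m.
Kepler's third law: T = 2π√(r³/μ) = 2π√((3.249×10¹²)³ / 1.327×10²⁰).
r³/μ = 2.585×10¹⁷ s², so T = 2π × 5.084×10⁸ = 3.194×10⁹ s.
Converting: 3.194×10⁹ s ÷ 3600 = 8.873×10⁵ h.

T ≈ 887000 h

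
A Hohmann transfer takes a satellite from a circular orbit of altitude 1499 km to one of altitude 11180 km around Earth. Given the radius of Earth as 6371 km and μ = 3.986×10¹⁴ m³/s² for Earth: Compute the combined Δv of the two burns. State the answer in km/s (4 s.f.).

Δv_total ≈ 2.262 km/s

r₁ = 6371 + 1499 = 7870.0 km = 7.8700×10⁶ m.
r₂ = 6371 + 11180 = 17551 km = 1.7551×10⁷ m.
Transfer ellipse a_t = (r₁ + r₂)/2 = 1.271×10⁷ m.
At r₁: circular v_c1 = √(μ/r₁) = 7117 m/s; transfer-perigee v_p = √[μ(2/r₁ − 1/a_t)] = 8363 m/s.
Δv₁ = v_p − v_c1 = 1246 m/s.
At r₂: circular v_c2 = √(μ/r₂) = 4766 m/s; transfer-apogee v_a = √[μ(2/r₂ − 1/a_t)] = 3750 m/s.
Δv₂ = v_c2 − v_a = 1016 m/s.
Total Δv = Δv₁ + Δv₂ = 2262 m/s = 2.262 km/s.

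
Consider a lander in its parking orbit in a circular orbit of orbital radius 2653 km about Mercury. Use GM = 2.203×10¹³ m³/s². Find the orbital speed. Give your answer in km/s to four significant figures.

v ≈ 2.882 km/s

r = 2653 km = 2.653×10⁶ m.
For a circular orbit v = √(μ/r) = √(2.203×10¹³ / 2.653×10⁶) = √(8.304×10⁶) = 2882 m/s.
That is 2.882 km/s.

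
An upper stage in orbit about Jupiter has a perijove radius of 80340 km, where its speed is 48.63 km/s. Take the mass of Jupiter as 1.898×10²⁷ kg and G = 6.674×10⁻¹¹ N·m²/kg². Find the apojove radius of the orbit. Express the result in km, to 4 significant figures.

μ = GM = 6.674×10⁻¹¹ × 1.898×10²⁷ = 1.267×10¹⁷ m³/s².
r_p = 8.034×10⁷ m.
Specific energy ε = v²/2 − μ/r = -3.943×10⁸ J/kg, so a = −μ/(2ε) = 1.606×10⁸ m.
The apsides satisfy r_p + r_a = 2a, so the apojove radius is 2a − r_p = 2.409×10⁸ m = 2.4095×10⁵ km.

apojove radius ≈ 2.409×10⁵ km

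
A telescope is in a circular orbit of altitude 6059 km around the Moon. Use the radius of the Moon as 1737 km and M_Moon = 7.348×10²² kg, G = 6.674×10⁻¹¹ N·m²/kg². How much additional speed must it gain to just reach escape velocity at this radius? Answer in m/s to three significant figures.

μ = GM = 6.674×10⁻¹¹ × 7.348×10²² = 4.904×10¹² m³/s².
r = 1737 + 6059 = 7796.0 km = 7.7960×10⁶ m.
Circular speed v_c = √(μ/r) = 793.1 m/s.
Escape speed v_esc = √(2μ/r) = √2 × v_c = 1122 m/s.
Δv = v_esc − v_c = 328.5 m/s.

Δv ≈ 329 m/s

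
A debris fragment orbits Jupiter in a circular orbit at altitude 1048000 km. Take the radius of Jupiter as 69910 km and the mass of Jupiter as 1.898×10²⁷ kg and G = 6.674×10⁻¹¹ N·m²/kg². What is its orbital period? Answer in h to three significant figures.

T ≈ 183 h

μ = GM = 6.674×10⁻¹¹ × 1.898×10²⁷ = 1.267×10¹⁷ m³/s².
r = 69910 + 1048000 = 1117900 km = 1.1179×10⁹ m.
Kepler's third law: T = 2π√(r³/μ) = 2π√((1.118×10⁹)³ / 1.267×10¹⁷).
r³/μ = 1.103×10¹⁰ s², so T = 2π × 1.050×10⁵ = 6.599×10⁵ s.
Converting: 6.599×10⁵ s ÷ 3600 = 183.3 h.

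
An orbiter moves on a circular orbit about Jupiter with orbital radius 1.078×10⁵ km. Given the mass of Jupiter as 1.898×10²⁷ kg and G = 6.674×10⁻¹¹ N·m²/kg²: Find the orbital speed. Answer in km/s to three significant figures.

μ = GM = 6.674×10⁻¹¹ × 1.898×10²⁷ = 1.267×10¹⁷ m³/s².
r = 1.078×10⁵ km = 1.078×10⁸ m.
For a circular orbit v = √(μ/r) = √(1.267×10¹⁷ / 1.078×10⁸) = √(1.175×10⁹) = 34280 m/s.
That is 34.28 km/s.

v ≈ 34.3 km/s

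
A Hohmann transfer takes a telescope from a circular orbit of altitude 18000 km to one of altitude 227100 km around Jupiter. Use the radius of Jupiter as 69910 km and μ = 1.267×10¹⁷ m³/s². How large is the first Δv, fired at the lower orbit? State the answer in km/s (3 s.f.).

r₁ = 69910 + 18000 = 87910 km = 8.7910×10⁷ m.
r₂ = 69910 + 227100 = 297010 km = 2.9701×10⁸ m.
Transfer ellipse a_t = (r₁ + r₂)/2 = 1.925×10⁸ m.
At r₁: circular v_c1 = √(μ/r₁) = 37960 m/s; transfer-perijove v_p = √[μ(2/r₁ − 1/a_t)] = 47160 m/s.
Δv₁ = v_p − v_c1 = 9197 m/s.
= 9.197 km/s.

Δv ≈ 9.20 km/s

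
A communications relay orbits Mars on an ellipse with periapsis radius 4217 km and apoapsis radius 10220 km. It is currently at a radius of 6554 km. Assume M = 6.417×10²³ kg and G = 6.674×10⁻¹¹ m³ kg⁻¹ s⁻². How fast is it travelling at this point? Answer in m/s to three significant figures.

v ≈ 2670 m/s

μ = GM = 6.674×10⁻¹¹ × 6.417×10²³ = 4.283×10¹³ m³/s².
Semi-major axis a = (r_p + r_a)/2 = 7218.5 km = 7.218×10⁶ m.
Vis-viva: v² = μ(2/r − 1/a) = 4.283×10¹³ × (3.052×10⁻⁷ − 1.385×10⁻⁷) = 7.136×10⁶ m²/s².
v = 2671 m/s.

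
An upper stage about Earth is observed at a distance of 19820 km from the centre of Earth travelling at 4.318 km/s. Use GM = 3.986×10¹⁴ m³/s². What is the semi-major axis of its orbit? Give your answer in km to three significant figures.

a ≈ 18500 km

r = 1.982×10⁷ m.
Vis-viva rearranged: 1/a = 2/r − v²/μ = 1.009×10⁻⁷ − 4.678×10⁻⁸ = 5.413×10⁻⁸ m⁻¹.
a = 1.847×10⁷ m = 18473 km.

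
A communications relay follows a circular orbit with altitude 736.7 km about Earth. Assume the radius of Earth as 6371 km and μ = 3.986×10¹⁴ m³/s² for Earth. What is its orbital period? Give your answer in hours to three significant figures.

T ≈ 1.66 hours

r = 6371 + 736.7 = 7107.7 km = 7.1077×10⁶ m.
Kepler's third law: T = 2π√(r³/μ) = 2π√((7.108×10⁶)³ / 3.986×10¹⁴).
r³/μ = 9.008×10⁵ s², so T = 2π × 9.491×10² = 5.964×10³ s.
Converting: 5.964×10³ s ÷ 3600 = 1.657 hours.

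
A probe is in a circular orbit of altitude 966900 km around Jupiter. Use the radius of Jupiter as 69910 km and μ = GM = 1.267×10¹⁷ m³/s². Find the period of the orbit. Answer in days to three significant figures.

T ≈ 6.82 days

r = 69910 + 966900 = 1036800 km = 1.0368×10⁹ m.
Kepler's third law: T = 2π√(r³/μ) = 2π√((1.037×10⁹)³ / 1.267×10¹⁷).
r³/μ = 8.797×10⁹ s², so T = 2π × 9.379×10⁴ = 5.893×10⁵ s.
Converting: 5.893×10⁵ s ÷ 86400 = 6.821 days.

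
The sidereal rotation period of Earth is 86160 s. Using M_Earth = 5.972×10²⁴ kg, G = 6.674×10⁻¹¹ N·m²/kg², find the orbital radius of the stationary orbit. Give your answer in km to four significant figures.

r_sync ≈ 42160 km

μ = GM = 6.674×10⁻¹¹ × 5.972×10²⁴ = 3.986×10¹⁴ m³/s².
A synchronous orbit has period T, so by Kepler's third law a = (μT²/4π²)^(1/3).
μT²/4π² = 3.986×10¹⁴ × (8.616×10⁴)² / 39.48 = 7.495×10²² m³.
a = 4.216×10⁷ m = 42162 km.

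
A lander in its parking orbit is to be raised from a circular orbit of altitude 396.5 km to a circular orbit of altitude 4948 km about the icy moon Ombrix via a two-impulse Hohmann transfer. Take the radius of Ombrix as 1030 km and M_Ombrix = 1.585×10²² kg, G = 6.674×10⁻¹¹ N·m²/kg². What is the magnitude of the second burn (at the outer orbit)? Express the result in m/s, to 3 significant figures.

Δv ≈ 160 m/s

μ = GM = 6.674×10⁻¹¹ × 1.585×10²² = 1.058×10¹² m³/s².
r₁ = 1030 + 396.5 = 1426.5 km = 1.4265×10⁶ m.
r₂ = 1030 + 4948 = 5978.0 km = 5.9780×10⁶ m.
Transfer ellipse a_t = (r₁ + r₂)/2 = 3.702×10⁶ m.
At r₁: circular v_c1 = √(μ/r₁) = 861.1 m/s; transfer-periapsis v_p = √[μ(2/r₁ − 1/a_t)] = 1094 m/s.
At r₂: circular v_c2 = √(μ/r₂) = 420.7 m/s; transfer-apoapsis v_a = √[μ(2/r₂ − 1/a_t)] = 261.1 m/s.
Δv₂ = v_c2 − v_a = 159.5 m/s.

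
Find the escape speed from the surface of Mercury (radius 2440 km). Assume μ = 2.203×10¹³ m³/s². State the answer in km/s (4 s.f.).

v_esc ≈ 4.249 km/s

r = R = 2.440×10⁶ m.
Escape speed v_esc = √(2μ/r) = √(2 × 2.203×10¹³ / 2.440×10⁶) = √(1.806×10⁷) = 4249 m/s.
= 4.249 km/s.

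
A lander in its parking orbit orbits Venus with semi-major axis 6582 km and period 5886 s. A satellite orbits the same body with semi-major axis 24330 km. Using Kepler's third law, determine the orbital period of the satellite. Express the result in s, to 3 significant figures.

T₂ ≈ 41800 s

Kepler's third law: T² ∝ a³, so T₂ = T₁ (a₂/a₁)^(3/2).
a₂/a₁ = 3.696, (a₂/a₁)^(3/2) = 7.107.
T₂ = 5886 × 7.107 = 41830 s.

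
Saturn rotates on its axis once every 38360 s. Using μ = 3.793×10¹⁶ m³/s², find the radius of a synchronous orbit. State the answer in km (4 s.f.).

r_sync ≈ 1.122×10⁵ km

A synchronous orbit has period T, so by Kepler's third law a = (μT²/4π²)^(1/3).
μT²/4π² = 3.793×10¹⁶ × (3.836×10⁴)² / 39.48 = 1.414×10²⁴ m³.
a = 1.122×10⁸ m = 1.1223×10⁵ km.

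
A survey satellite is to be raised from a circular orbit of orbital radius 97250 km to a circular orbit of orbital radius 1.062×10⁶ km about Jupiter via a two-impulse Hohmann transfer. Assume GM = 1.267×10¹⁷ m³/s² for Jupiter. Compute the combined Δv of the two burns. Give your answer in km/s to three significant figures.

r₁ = 97250 km = 9.725×10⁷ m.
r₂ = 1.062×10⁶ km = 1.062×10⁹ m.
Transfer ellipse a_t = (r₁ + r₂)/2 = 5.796×10⁸ m.
At r₁: circular v_c1 = √(μ/r₁) = 36090 m/s; transfer-perijove v_p = √[μ(2/r₁ − 1/a_t)] = 48860 m/s.
Δv₁ = v_p − v_c1 = 12760 m/s.
At r₂: circular v_c2 = √(μ/r₂) = 10920 m/s; transfer-apojove v_a = √[μ(2/r₂ − 1/a_t)] = 4474 m/s.
Δv₂ = v_c2 − v_a = 6449 m/s.
Total Δv = Δv₁ + Δv₂ = 19210 m/s = 19.21 km/s.

Δv_total ≈ 19.2 km/s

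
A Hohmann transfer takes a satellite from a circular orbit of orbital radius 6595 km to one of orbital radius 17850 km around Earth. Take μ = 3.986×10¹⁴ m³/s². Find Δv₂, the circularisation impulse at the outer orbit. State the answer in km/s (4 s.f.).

Δv ≈ 1.254 km/s

r₁ = 6595 km = 6.595×10⁶ m.
r₂ = 17850 km = 1.785×10⁷ m.
Transfer ellipse a_t = (r₁ + r₂)/2 = 1.222×10⁷ m.
At r₁: circular v_c1 = √(μ/r₁) = 7774 m/s; transfer-perigee v_p = √[μ(2/r₁ − 1/a_t)] = 9395 m/s.
At r₂: circular v_c2 = √(μ/r₂) = 4726 m/s; transfer-apogee v_a = √[μ(2/r₂ − 1/a_t)] = 3471 m/s.
Δv₂ = v_c2 − v_a = 1254 m/s.
= 1.254 km/s.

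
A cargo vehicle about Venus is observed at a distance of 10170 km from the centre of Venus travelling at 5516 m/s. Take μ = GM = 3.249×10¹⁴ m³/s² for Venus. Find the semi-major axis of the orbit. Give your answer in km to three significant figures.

a ≈ 9710 km

r = 1.017×10⁷ m.
Specific orbital energy ε = v²/2 − μ/r = (5516)²/2 − 3.249×10¹⁴/1.017×10⁷ = -1.673×10⁷ J/kg.
Since ε = −μ/(2a), a = −μ/(2ε) = 9.708×10⁶ m = 9707.9 km.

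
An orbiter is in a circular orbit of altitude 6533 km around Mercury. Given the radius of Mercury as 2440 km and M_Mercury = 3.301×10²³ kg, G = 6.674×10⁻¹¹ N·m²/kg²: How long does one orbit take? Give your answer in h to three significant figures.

T ≈ 9.99 h

μ = GM = 6.674×10⁻¹¹ × 3.301×10²³ = 2.203×10¹³ m³/s².
r = 2440 + 6533 = 8973.0 km = 8.9730×10⁶ m.
Kepler's third law: T = 2π√(r³/μ) = 2π√((8.973×10⁶)³ / 2.203×10¹³).
r³/μ = 3.279×10⁷ s², so T = 2π × 5.727×10³ = 3.598×10⁴ s.
Converting: 3.598×10⁴ s ÷ 3600 = 9.995 h.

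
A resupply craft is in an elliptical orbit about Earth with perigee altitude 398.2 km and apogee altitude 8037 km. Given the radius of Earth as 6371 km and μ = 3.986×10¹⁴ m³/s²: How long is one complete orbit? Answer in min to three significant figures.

r_p = 6371 + 398.2 = 6769.2 km = 6.7692×10⁶ m.
r_a = 6371 + 8037 = 14408 km = 1.4408×10⁷ m.
Semi-major axis a = (r_p + r_a)/2 = (6769.2 + 14408)/2 = 10589 km = 1.059×10⁷ m.
By Kepler's third law T = 2π√(a³/μ) = 2π × 1.726×10³ = 1.084×10⁴ s.
= 180.7 min.

T ≈ 181 min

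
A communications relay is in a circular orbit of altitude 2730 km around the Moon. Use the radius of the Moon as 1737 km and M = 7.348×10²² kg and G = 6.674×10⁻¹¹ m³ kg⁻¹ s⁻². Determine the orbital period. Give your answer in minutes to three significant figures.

μ = GM = 6.674×10⁻¹¹ × 7.348×10²² = 4.904×10¹² m³/s².
r = 1737 + 2730 = 4467.0 km = 4.4670×10⁶ m.
Kepler's third law: T = 2π√(r³/μ) = 2π√((4.467×10⁶)³ / 4.904×10¹²).
r³/μ = 1.818×10⁷ s², so T = 2π × 4.263×10³ = 2.679×10⁴ s.
Converting: 2.679×10⁴ s ÷ 60.00 = 446.5 minutes.

T ≈ 446 minutes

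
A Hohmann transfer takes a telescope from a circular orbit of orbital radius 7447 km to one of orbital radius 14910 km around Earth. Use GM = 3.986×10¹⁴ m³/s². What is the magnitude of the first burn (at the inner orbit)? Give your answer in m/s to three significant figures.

r₁ = 7447 km = 7.447×10⁶ m.
r₂ = 14910 km = 1.491×10⁷ m.
Transfer ellipse a_t = (r₁ + r₂)/2 = 1.118×10⁷ m.
At r₁: circular v_c1 = √(μ/r₁) = 7316 m/s; transfer-perigee v_p = √[μ(2/r₁ − 1/a_t)] = 8449 m/s.
Δv₁ = v_p − v_c1 = 1133 m/s.

Δv ≈ 1130 m/s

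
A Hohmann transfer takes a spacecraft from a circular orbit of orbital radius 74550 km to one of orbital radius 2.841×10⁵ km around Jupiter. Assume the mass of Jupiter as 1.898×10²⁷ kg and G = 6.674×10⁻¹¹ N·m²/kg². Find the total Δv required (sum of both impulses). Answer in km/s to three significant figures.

Δv_total ≈ 18.2 km/s

μ = GM = 6.674×10⁻¹¹ × 1.898×10²⁷ = 1.267×10¹⁷ m³/s².
r₁ = 74550 km = 7.455×10⁷ m.
r₂ = 2.841×10⁵ km = 2.841×10⁸ m.
Transfer ellipse a_t = (r₁ + r₂)/2 = 1.793×10⁸ m.
At r₁: circular v_c1 = √(μ/r₁) = 41220 m/s; transfer-perijove v_p = √[μ(2/r₁ − 1/a_t)] = 51880 m/s.
Δv₁ = v_p − v_c1 = 10660 m/s.
At r₂: circular v_c2 = √(μ/r₂) = 21120 m/s; transfer-apojove v_a = √[μ(2/r₂ − 1/a_t)] = 13610 m/s.
Δv₂ = v_c2 − v_a = 7501 m/s.
Total Δv = Δv₁ + Δv₂ = 18160 m/s = 18.16 km/s.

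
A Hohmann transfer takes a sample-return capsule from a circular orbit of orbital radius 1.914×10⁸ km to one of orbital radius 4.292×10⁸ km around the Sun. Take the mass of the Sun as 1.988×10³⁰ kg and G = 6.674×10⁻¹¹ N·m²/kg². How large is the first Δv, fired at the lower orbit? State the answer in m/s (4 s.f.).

μ = GM = 6.674×10⁻¹¹ × 1.988×10³⁰ = 1.327×10²⁰ m³/s².
r₁ = 1.914×10⁸ km = 1.914×10¹¹ m.
r₂ = 4.292×10⁸ km = 4.292×10¹¹ m.
Transfer ellipse a_t = (r₁ + r₂)/2 = 3.103×10¹¹ m.
At r₁: circular v_c1 = √(μ/r₁) = 26330 m/s; transfer-perihelion v_p = √[μ(2/r₁ − 1/a_t)] = 30960 m/s.
Δv₁ = v_p − v_c1 = 4636 m/s.

Δv ≈ 4636 m/s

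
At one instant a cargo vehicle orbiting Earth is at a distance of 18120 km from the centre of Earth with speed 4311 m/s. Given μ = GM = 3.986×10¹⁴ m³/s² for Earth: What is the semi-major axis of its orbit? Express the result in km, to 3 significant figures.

a ≈ 15700 km

r = 1.812×10⁷ m.
Vis-viva rearranged: 1/a = 2/r − v²/μ = 1.104×10⁻⁷ − 4.662×10⁻⁸ = 6.375×10⁻⁸ m⁻¹.
a = 1.569×10⁷ m = 15686 km.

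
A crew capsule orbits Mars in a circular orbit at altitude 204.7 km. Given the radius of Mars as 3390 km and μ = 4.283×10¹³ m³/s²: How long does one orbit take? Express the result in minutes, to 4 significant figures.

T ≈ 109.1 minutes

r = 3390 + 204.7 = 3594.7 km = 3.5947×10⁶ m.
Kepler's third law: T = 2π√(r³/μ) = 2π√((3.595×10⁶)³ / 4.283×10¹³).
r³/μ = 1.085×10⁶ s², so T = 2π × 1.041×10³ = 6.543×10³ s.
Converting: 6.543×10³ s ÷ 60.00 = 109.1 minutes.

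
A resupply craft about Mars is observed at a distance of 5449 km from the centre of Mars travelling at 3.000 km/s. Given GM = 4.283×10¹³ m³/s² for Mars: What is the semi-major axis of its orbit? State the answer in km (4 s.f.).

r = 5.449×10⁶ m.
Specific orbital energy ε = v²/2 − μ/r = (3000)²/2 − 4.283×10¹³/5.449×10⁶ = -3.360×10⁶ J/kg.
Since ε = −μ/(2a), a = −μ/(2ε) = 6.373×10⁶ m = 6373.2 km.

a ≈ 6373 km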